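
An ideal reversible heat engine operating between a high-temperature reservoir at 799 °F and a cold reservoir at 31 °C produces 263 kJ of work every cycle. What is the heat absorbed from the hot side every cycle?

T_H = 799 °F → (799 − 32) × 5/9 = 426.11 °C = 699.26 K.
T_C = 31 °C → 31 + 273.15 = 304.15 K.
The Carnot efficiency is η = 1 − T_C/T_H = 1 − 304.15/699.26 = 0.5650.
Q_H = W/η = 263/0.5650 = 465.5 kJ.

Q_H ≈ 465.5 kJ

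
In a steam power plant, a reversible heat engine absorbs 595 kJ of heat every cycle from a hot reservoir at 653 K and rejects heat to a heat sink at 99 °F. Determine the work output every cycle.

W ≈ 312 kJ

T_C = 99 °F → (99 − 32) × 5/9 = 37.22 °C = 310.37 K.
Since the cycle is reversible, η = 1 − T_C/T_H = 1 − 310.37/653.00 = 0.5247.
W = η·Q_H = 0.5247 × 595 = 312 kJ.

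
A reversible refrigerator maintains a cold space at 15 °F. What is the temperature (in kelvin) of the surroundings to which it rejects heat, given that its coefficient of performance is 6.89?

T_C = 15 °F → (15 − 32) × 5/9 = -9.44 °C = 263.71 K.
COP_R = T_C/(T_H − T_C) ⇒ T_H = T_C·(1 + 1/COP_R) = 263.71 × (1 + 1/6.89) = 302.0 K.

T_H ≈ 302.0 K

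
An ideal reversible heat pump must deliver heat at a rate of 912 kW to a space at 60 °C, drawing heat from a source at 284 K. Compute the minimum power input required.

Ẇ_in ≈ 135 kW

T_H = 60 °C → 60 + 273.15 = 333.15 K.
The Carnot heat-pump COP is COP_HP = T_H/(T_H − T_C) = 333.15/49.15 = 6.7782.
W = Q_H/COP_HP = 912/6.7782 = 135 kW.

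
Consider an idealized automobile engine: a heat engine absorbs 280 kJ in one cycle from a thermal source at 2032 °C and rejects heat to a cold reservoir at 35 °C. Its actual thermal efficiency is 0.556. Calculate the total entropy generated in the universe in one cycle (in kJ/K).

ΔS_univ ≈ 0.2820 kJ/K

T_H = 2032 °C → 2032 + 273.15 = 2305.15 K.
T_C = 35 °C → 35 + 273.15 = 308.15 K.
W = η·Q_H = 0.556 × 280 = 155.7 kJ, so Q_C = Q_H − W = 124.3 kJ.
The hot reservoir loses entropy Q_H/T_H = 280/2305.15 = 0.1215 kJ/K; the cold reservoir gains Q_C/T_C = 124.3/308.15 = 0.4034 kJ/K.
ΔS_univ = −Q_H/T_H + Q_C/T_C = 0.2820 kJ/K (> 0, since η = 0.556 < η_Carnot = 0.866).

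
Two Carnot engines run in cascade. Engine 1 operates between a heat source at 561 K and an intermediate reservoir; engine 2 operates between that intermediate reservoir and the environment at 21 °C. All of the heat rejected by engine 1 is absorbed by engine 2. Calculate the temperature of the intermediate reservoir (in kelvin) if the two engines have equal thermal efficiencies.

T_m ≈ 406 K

T_C = 21 °C → 21 + 273.15 = 294.15 K.
Equal efficiencies require 1 − T_m/T_H = 1 − T_C/T_m, i.e. T_m/T_H = T_C/T_m, so T_m = √(T_H·T_C) = √(561.00 × 294.15) = 406 K.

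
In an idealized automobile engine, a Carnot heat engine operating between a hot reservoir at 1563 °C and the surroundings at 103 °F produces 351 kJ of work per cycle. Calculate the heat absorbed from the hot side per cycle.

Q_H ≈ 423 kJ

T_H = 1563 °C → 1563 + 273.15 = 1836.15 K.
T_C = 103 °F → (103 − 32) × 5/9 = 39.44 °C = 312.59 K.
Since the cycle is reversible, η = 1 − T_C/T_H = 1 − 312.59/1836.15 = 0.8298.
Q_H = W/η = 351/0.8298 = 423 kJ.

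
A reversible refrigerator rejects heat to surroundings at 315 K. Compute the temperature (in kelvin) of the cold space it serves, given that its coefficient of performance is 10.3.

COP_R = T_C/(T_H − T_C) ⇒ T_C = T_H·COP_R/(1 + COP_R) = 315.00 × 10.3/(1 + 10.3) = 287 K.

T_C ≈ 287 K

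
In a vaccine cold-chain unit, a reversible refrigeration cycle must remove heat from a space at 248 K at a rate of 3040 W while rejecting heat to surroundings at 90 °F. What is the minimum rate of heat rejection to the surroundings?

T_H = 90 °F → (90 − 32) × 5/9 = 32.22 °C = 305.37 K.
For a reversible cycle Q_H/Q_C = T_H/T_C, so Q_H = Q_C·T_H/T_C = 3040 × 305.37/248.00 = 3740 W.

Q̇_H ≈ 3740 W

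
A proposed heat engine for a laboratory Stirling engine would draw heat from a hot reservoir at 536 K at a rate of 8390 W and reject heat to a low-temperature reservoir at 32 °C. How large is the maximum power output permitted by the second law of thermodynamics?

T_C = 32 °C → 32 + 273.15 = 305.15 K.
The upper bound on efficiency is η_max = 1 − T_C/T_H = 1 − 305.15/536.00 = 0.4307.
W_max = η_max · Q_H = 0.4307 × 8390 = 3610 W.

Ẇ_max ≈ 3610 W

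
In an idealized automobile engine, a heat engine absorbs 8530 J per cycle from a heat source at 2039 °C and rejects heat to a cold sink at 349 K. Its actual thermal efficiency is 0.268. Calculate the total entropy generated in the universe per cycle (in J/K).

T_H = 2039 °C → 2039 + 273.15 = 2312.15 K.
W = η·Q_H = 0.268 × 8530 = 2286 J, so Q_C = Q_H − W = 6244 J.
Entropy balance on the reservoirs: −Q_H/T_H = -3.689 J/K, +Q_C/T_C = 17.89 J/K.
ΔS_univ = −Q_H/T_H + Q_C/T_C = 14.20 J/K (> 0, since η = 0.268 < η_Carnot = 0.849).

ΔS_univ ≈ 14.20 J/K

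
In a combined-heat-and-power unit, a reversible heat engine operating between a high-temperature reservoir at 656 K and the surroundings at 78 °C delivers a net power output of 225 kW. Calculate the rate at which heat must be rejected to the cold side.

Q̇_C ≈ 259.2 kW

T_C = 78 °C → 78 + 273.15 = 351.15 K.
Carnot efficiency: η = 1 − T_C/T_H = 1 − 351.15/656.00 = 0.4647.
Since Q_C/Q_H = T_C/T_H and Q_H = W/η, Q_C = W·T_C/(T_H − T_C) = 225 × 351.15/304.85 = 259.2 kW.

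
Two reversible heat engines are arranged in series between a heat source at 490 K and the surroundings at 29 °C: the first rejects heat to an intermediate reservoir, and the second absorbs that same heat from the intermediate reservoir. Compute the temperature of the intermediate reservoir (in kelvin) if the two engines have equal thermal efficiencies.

T_m ≈ 385 K

T_C = 29 °C → 29 + 273.15 = 302.15 K.
Equal efficiencies require 1 − T_m/T_H = 1 − T_C/T_m, i.e. T_m/T_H = T_C/T_m, so T_m = √(T_H·T_C) = √(490.00 × 302.15) = 385 K.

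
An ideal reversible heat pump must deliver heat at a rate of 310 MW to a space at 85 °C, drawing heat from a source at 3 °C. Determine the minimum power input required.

T_H = 85 °C → 85 + 273.15 = 358.15 K.
T_C = 3 °C → 3 + 273.15 = 276.15 K.
For a reversible heat pump, COP_HP = T_H/(T_H − T_C) = 358.15/82.00 = 4.3677.
W = Q_H/COP_HP = 310/4.3677 = 71.0 MW.

Ẇ_in ≈ 71.0 MW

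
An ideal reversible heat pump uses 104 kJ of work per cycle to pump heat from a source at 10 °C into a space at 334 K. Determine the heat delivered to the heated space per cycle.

T_C = 10 °C → 10 + 273.15 = 283.15 K.
The Carnot heat-pump COP is COP_HP = T_H/(T_H − T_C) = 334.00/50.85 = 6.5683.
Q_H = COP_HP · W = 6.5683 × 104 = 683.1 kJ.

Q_H ≈ 683.1 kJ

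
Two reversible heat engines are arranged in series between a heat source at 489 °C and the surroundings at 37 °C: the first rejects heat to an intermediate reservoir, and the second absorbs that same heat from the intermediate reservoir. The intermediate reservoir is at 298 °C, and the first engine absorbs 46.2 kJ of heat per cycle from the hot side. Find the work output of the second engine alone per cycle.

T_H = 489 °C → 489 + 273.15 = 762.15 K.
T_C = 37 °C → 37 + 273.15 = 310.15 K.
T_m = 298 °C → 298 + 273.15 = 571.15 K.
Heat entering the second stage: Q_m = Q_H·(T_m/T_H) = 46.2 × 571.15/762.15 = 34.6 kJ.
Second-stage efficiency η₂ = 1 − T_C/T_m = 1 − 310.15/571.15 = 0.4570, so W₂ = η₂·Q_m = 15.8 kJ.

W₂ ≈ 15.8 kJ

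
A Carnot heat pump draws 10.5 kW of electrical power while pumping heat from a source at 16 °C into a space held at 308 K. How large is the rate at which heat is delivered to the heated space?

Q̇_H ≈ 172 kW

T_C = 16 °C → 16 + 273.15 = 289.15 K.
The Carnot heat-pump COP is COP_HP = T_H/(T_H − T_C) = 308.00/18.85 = 16.3395.
Q_H = COP_HP · W = 16.3395 × 10.5 = 172 kW.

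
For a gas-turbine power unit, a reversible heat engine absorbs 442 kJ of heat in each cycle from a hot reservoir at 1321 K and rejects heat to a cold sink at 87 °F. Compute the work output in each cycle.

W ≈ 340.4 kJ

T_C = 87 °F → (87 − 32) × 5/9 = 30.56 °C = 303.71 K.
For a reversible engine, η = 1 − T_C/T_H = 1 − 303.71/1321.00 = 0.7701.
W = η·Q_H = 0.7701 × 442 = 340.4 kJ.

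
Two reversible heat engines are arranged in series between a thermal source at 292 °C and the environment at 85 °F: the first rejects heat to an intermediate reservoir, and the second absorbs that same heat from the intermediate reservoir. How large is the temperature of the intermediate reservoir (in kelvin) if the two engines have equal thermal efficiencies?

T_m ≈ 414 K

T_H = 292 °C → 292 + 273.15 = 565.15 K.
T_C = 85 °F → (85 − 32) × 5/9 = 29.44 °C = 302.59 K.
Equal efficiencies require 1 − T_m/T_H = 1 − T_C/T_m, i.e. T_m/T_H = T_C/T_m, so T_m = √(T_H·T_C) = √(565.15 × 302.59) = 414 K.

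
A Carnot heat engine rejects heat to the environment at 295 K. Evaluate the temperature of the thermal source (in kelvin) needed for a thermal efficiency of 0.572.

From η = 1 − T_C/T_H, solving for T_H gives T_H = T_C/(1 − η) = 295.00/(1 − 0.572) = 689.3 K.

T_H ≈ 689.3 K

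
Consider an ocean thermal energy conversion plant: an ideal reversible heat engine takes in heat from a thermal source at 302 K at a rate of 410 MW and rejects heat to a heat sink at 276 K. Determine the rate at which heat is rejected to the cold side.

Q̇_C ≈ 375 MW

For a reversible engine, η = 1 − T_C/T_H = 1 − 276.00/302.00 = 0.0861.
For a reversible cycle Q_C/Q_H = T_C/T_H, so Q_C = 410 × 276.00/302.00 = 375 MW.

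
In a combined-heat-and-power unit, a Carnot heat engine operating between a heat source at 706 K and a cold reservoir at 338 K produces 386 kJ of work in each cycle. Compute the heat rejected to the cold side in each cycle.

Q_C ≈ 355 kJ

For a reversible engine, η = 1 − T_C/T_H = 1 − 338.00/706.00 = 0.5212.
Since Q_C/Q_H = T_C/T_H and Q_H = W/η, Q_C = W·T_C/(T_H − T_C) = 386 × 338.00/368.00 = 355 kJ.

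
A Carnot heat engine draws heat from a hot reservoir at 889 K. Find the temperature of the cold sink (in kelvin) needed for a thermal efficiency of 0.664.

From η = 1 − T_C/T_H, T_C = T_H·(1 − η) = 889.00 × (1 − 0.664) = 298.7 K.

T_C ≈ 298.7 K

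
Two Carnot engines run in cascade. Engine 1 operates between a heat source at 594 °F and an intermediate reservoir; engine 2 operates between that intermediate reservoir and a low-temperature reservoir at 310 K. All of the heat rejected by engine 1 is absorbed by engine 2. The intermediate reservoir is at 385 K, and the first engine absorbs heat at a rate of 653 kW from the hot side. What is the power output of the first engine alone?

T_H = 594 °F → (594 − 32) × 5/9 = 312.22 °C = 585.37 K.
First-stage efficiency η₁ = 1 − T_m/T_H = 1 − 385.00/585.37 = 0.3423.
W₁ = η₁·Q_H = 0.3423 × 653 = 223.5 kW.

Ẇ₁ ≈ 223.5 kW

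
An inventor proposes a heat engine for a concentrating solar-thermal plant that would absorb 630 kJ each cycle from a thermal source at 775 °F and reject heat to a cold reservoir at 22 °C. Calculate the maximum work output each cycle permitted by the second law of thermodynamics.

W_max ≈ 359 kJ

T_H = 775 °F → (775 − 32) × 5/9 = 412.78 °C = 685.93 K.
T_C = 22 °C → 22 + 273.15 = 295.15 K.
The second-law ceiling is the Carnot efficiency, η_max = 1 − T_C/T_H = 1 − 295.15/685.93 = 0.5697.
W_max = η_max · Q_H = 0.5697 × 630 = 359 kJ.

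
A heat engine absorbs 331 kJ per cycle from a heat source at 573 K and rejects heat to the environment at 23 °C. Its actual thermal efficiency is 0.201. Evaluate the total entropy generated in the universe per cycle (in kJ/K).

ΔS_univ ≈ 0.315 kJ/K

T_C = 23 °C → 23 + 273.15 = 296.15 K.
W = η·Q_H = 0.201 × 331 = 66.53 kJ, so Q_C = Q_H − W = 264.5 kJ.
Entropy balance on the reservoirs: −Q_H/T_H = -0.5777 kJ/K, +Q_C/T_C = 0.8930 kJ/K.
ΔS_univ = −Q_H/T_H + Q_C/T_C = 0.315 kJ/K (> 0, since η = 0.201 < η_Carnot = 0.483).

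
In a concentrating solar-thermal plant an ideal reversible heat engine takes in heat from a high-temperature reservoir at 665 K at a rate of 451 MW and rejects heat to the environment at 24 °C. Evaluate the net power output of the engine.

T_C = 24 °C → 24 + 273.15 = 297.15 K.
The Carnot efficiency is η = 1 − T_C/T_H = 1 − 297.15/665.00 = 0.5532.
W = η·Q_H = 0.5532 × 451 = 249 MW.

Ẇ ≈ 249 MW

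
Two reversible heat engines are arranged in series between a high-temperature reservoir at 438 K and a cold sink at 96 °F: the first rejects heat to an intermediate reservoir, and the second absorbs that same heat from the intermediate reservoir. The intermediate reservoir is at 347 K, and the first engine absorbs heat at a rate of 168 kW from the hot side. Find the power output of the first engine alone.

Ẇ₁ ≈ 34.9 kW

T_C = 96 °F → (96 − 32) × 5/9 = 35.56 °C = 308.71 K.
First-stage efficiency η₁ = 1 − T_m/T_H = 1 − 347.00/438.00 = 0.2078.
W₁ = η₁·Q_H = 0.2078 × 168 = 34.9 kW.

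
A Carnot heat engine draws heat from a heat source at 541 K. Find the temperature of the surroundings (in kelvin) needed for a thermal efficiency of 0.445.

From η = 1 − T_C/T_H, T_C = T_H·(1 − η) = 541.00 × (1 − 0.445) = 300 K.

T_C ≈ 300 K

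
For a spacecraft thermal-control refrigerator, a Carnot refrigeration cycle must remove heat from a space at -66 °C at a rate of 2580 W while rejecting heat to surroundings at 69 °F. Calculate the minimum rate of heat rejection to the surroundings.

Q̇_H ≈ 3660 W

T_H = 69 °F → (69 − 32) × 5/9 = 20.56 °C = 293.71 K.
T_C = -66 °C → -66 + 273.15 = 207.15 K.
For a reversible cycle Q_H/Q_C = T_H/T_C, so Q_H = Q_C·T_H/T_C = 2580 × 293.71/207.15 = 3660 W.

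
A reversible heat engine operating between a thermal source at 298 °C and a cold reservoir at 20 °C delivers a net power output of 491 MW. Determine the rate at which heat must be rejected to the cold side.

Q̇_C ≈ 518 MW

T_H = 298 °C → 298 + 273.15 = 571.15 K.
T_C = 20 °C → 20 + 273.15 = 293.15 K.
Carnot efficiency: η = 1 − T_C/T_H = 1 − 293.15/571.15 = 0.4867.
Since Q_C/Q_H = T_C/T_H and Q_H = W/η, Q_C = W·T_C/(T_H − T_C) = 491 × 293.15/278.00 = 518 MW.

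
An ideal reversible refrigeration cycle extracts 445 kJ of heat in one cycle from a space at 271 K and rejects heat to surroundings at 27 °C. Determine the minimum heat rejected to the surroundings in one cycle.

Q_H ≈ 492.9 kJ

T_H = 27 °C → 27 + 273.15 = 300.15 K.
For a reversible cycle Q_H/Q_C = T_H/T_C, so Q_H = Q_C·T_H/T_C = 445 × 300.15/271.00 = 492.9 kJ.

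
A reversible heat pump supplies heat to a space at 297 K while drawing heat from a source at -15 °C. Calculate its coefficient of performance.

COP_HP ≈ 7.64

T_C = -15 °C → -15 + 273.15 = 258.15 K.
Reversible heating COP: COP_HP = T_H/(T_H − T_C) = 297.00/(297.00 − 258.15) = 7.64.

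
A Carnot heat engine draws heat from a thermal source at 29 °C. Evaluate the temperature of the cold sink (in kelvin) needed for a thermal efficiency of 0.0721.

T_H = 29 °C → 29 + 273.15 = 302.15 K.
From η = 1 − T_C/T_H, T_C = T_H·(1 − η) = 302.15 × (1 − 0.0721) = 280 K.

T_C ≈ 280 K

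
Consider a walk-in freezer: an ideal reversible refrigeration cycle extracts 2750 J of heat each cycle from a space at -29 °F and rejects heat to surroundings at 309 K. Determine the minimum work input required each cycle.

T_C = -29 °F → (-29 − 32) × 5/9 = -33.89 °C = 239.26 K.
For a reversible refrigerator, COP_R = T_C/(T_H − T_C) = 239.26/69.74 = 3.4308.
W = Q_C/COP_R = 2750/3.4308 = 802 J.

W_in ≈ 802 J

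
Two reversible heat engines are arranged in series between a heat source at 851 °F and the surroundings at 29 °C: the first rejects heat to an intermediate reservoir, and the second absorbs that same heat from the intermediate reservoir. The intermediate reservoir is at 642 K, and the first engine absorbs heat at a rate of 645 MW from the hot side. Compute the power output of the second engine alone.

Ẇ₂ ≈ 301.0 MW

T_H = 851 °F → (851 − 32) × 5/9 = 455.00 °C = 728.15 K.
T_C = 29 °C → 29 + 273.15 = 302.15 K.
Heat entering the second stage: Q_m = Q_H·(T_m/T_H) = 645 × 642.00/728.15 = 568.7 MW.
Second-stage efficiency η₂ = 1 − T_C/T_m = 1 − 302.15/642.00 = 0.5294, so W₂ = η₂·Q_m = 301.0 MW.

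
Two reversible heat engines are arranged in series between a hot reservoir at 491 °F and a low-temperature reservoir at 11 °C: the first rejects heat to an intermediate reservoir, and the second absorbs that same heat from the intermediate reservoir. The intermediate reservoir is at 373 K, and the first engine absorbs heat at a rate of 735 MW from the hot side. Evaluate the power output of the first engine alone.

T_H = 491 °F → (491 − 32) × 5/9 = 255.00 °C = 528.15 K.
T_C = 11 °C → 11 + 273.15 = 284.15 K.
First-stage efficiency η₁ = 1 − T_m/T_H = 1 − 373.00/528.15 = 0.2938.
W₁ = η₁·Q_H = 0.2938 × 735 = 216 MW.

Ẇ₁ ≈ 216 MW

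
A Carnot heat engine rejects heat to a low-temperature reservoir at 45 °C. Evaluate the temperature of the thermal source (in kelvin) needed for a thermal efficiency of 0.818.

T_H ≈ 1748 K

T_C = 45 °C → 45 + 273.15 = 318.15 K.
From η = 1 − T_C/T_H, solving for T_H gives T_H = T_C/(1 − η) = 318.15/(1 − 0.818) = 1748 K.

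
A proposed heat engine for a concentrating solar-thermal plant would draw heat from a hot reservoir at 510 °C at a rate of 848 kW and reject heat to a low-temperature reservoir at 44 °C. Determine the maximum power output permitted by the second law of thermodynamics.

T_H = 510 °C → 510 + 273.15 = 783.15 K.
T_C = 44 °C → 44 + 273.15 = 317.15 K.
The second-law ceiling is the Carnot efficiency, η_max = 1 − T_C/T_H = 1 − 317.15/783.15 = 0.5950.
W_max = η_max · Q_H = 0.5950 × 848 = 504.6 kW.

Ẇ_max ≈ 504.6 kW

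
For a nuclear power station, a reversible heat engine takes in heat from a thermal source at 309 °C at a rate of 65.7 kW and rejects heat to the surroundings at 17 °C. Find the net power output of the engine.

Ẇ ≈ 32.95 kW

T_H = 309 °C → 309 + 273.15 = 582.15 K.
T_C = 17 °C → 17 + 273.15 = 290.15 K.
Carnot efficiency: η = 1 − T_C/T_H = 1 − 290.15/582.15 = 0.5016.
W = η·Q_H = 0.5016 × 65.7 = 32.95 kW.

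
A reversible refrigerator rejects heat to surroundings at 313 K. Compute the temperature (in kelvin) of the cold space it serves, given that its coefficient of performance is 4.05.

COP_R = T_C/(T_H − T_C) ⇒ T_C = T_H·COP_R/(1 + COP_R) = 313.00 × 4.05/(1 + 4.05) = 251 K.

T_C ≈ 251 K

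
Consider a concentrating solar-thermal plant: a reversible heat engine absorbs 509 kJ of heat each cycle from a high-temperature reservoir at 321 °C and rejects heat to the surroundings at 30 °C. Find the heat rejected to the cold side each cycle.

Q_C ≈ 260 kJ

T_H = 321 °C → 321 + 273.15 = 594.15 K.
T_C = 30 °C → 30 + 273.15 = 303.15 K.
For a reversible engine, η = 1 − T_C/T_H = 1 − 303.15/594.15 = 0.4898.
For a reversible cycle Q_C/Q_H = T_C/T_H, so Q_C = 509 × 303.15/594.15 = 260 kJ.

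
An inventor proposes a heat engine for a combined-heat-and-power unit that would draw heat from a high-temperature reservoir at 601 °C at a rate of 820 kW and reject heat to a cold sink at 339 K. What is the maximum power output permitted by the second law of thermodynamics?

Ẇ_max ≈ 502 kW

T_H = 601 °C → 601 + 273.15 = 874.15 K.
The upper bound on efficiency is η_max = 1 − T_C/T_H = 1 − 339.00/874.15 = 0.6122.
W_max = η_max · Q_H = 0.6122 × 820 = 502 kW.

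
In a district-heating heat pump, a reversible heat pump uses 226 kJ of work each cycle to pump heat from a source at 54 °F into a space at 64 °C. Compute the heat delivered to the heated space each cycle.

T_H = 64 °C → 64 + 273.15 = 337.15 K.
T_C = 54 °F → (54 − 32) × 5/9 = 12.22 °C = 285.37 K.
COP_HP = T_H/(T_H − T_C) = 337.15/51.78 = 6.5115.
Q_H = COP_HP · W = 6.5115 × 226 = 1470 kJ.

Q_H ≈ 1470 kJ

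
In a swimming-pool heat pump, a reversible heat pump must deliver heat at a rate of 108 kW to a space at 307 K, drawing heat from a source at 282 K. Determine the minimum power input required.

Ẇ_in ≈ 8.79 kW

COP_HP = T_H/(T_H − T_C) = 307.00/25.00 = 12.2800.
W = Q_H/COP_HP = 108/12.2800 = 8.79 kW.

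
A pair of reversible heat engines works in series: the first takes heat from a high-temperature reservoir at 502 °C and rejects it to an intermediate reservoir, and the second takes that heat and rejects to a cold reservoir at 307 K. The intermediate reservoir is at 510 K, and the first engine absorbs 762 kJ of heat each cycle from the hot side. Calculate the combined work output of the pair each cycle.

T_H = 502 °C → 502 + 273.15 = 775.15 K.
Two reversible stages in series are equivalent to a single Carnot engine between T_H and T_C, so η_total = 1 − T_C/T_H = 1 − 307.00/775.15 = 0.6039.
W_total = η_total · Q_H = 0.6039 × 762 = 460 kJ.

W_total ≈ 460 kJ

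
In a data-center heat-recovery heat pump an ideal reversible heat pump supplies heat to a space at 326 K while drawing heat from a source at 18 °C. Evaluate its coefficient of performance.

COP_HP ≈ 9.354

T_C = 18 °C → 18 + 273.15 = 291.15 K.
Reversible heating COP: COP_HP = T_H/(T_H − T_C) = 326.00/(326.00 − 291.15) = 9.354.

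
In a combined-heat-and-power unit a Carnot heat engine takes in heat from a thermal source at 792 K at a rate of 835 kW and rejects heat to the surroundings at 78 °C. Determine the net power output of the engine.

Ẇ ≈ 464.8 kW

T_C = 78 °C → 78 + 273.15 = 351.15 K.
For a reversible engine, η = 1 − T_C/T_H = 1 − 351.15/792.00 = 0.5566.
W = η·Q_H = 0.5566 × 835 = 464.8 kW.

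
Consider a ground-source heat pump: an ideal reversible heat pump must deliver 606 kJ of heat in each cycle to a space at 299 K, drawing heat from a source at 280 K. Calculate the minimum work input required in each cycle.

W_in ≈ 38.51 kJ

Reversible heating COP: COP_HP = T_H/(T_H − T_C) = 299.00/19.00 = 15.7368.
W = Q_H/COP_HP = 606/15.7368 = 38.51 kJ.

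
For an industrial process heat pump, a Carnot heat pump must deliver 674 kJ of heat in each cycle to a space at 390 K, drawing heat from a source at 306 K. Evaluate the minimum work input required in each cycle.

W_in ≈ 145 kJ

The Carnot heat-pump COP is COP_HP = T_H/(T_H − T_C) = 390.00/84.00 = 4.6429.
W = Q_H/COP_HP = 674/4.6429 = 145 kJ.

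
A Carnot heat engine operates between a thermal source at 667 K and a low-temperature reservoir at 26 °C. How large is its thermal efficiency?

T_C = 26 °C → 26 + 273.15 = 299.15 K.
Since the cycle is reversible, η = 1 − T_C/T_H = 1 − 299.15/667.00 = 0.551.

η ≈ 0.551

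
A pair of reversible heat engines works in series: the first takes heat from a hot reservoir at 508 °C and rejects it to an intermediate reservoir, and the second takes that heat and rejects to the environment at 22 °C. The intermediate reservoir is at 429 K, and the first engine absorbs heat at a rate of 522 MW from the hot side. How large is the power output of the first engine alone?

T_H = 508 °C → 508 + 273.15 = 781.15 K.
T_C = 22 °C → 22 + 273.15 = 295.15 K.
First-stage efficiency η₁ = 1 − T_m/T_H = 1 − 429.00/781.15 = 0.4508.
W₁ = η₁·Q_H = 0.4508 × 522 = 235 MW.

Ẇ₁ ≈ 235 MW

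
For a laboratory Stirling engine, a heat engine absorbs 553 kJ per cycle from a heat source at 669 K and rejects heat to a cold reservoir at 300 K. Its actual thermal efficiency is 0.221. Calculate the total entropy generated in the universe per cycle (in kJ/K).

ΔS_univ ≈ 0.609 kJ/K

W = η·Q_H = 0.221 × 553 = 122.2 kJ, so Q_C = Q_H − W = 430.8 kJ.
The hot reservoir loses entropy Q_H/T_H = 553/669.00 = 0.8266 kJ/K; the cold reservoir gains Q_C/T_C = 430.8/300.00 = 1.436 kJ/K.
ΔS_univ = −Q_H/T_H + Q_C/T_C = 0.609 kJ/K (> 0, since η = 0.221 < η_Carnot = 0.552).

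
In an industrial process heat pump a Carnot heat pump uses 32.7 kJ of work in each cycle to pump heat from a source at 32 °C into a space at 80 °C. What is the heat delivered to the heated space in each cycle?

T_H = 80 °C → 80 + 273.15 = 353.15 K.
T_C = 32 °C → 32 + 273.15 = 305.15 K.
Reversible heating COP: COP_HP = T_H/(T_H − T_C) = 353.15/48.00 = 7.3573.
Q_H = COP_HP · W = 7.3573 × 32.7 = 240.6 kJ.

Q_H ≈ 240.6 kJ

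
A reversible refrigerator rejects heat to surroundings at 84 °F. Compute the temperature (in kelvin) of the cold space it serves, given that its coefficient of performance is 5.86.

T_C ≈ 258 K

T_H = 84 °F → (84 − 32) × 5/9 = 28.89 °C = 302.04 K.
COP_R = T_C/(T_H − T_C) ⇒ T_C = T_H·COP_R/(1 + COP_R) = 302.04 × 5.86/(1 + 5.86) = 258 K.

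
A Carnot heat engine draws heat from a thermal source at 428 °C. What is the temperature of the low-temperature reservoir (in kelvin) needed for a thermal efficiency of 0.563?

T_C ≈ 306.4 K

T_H = 428 °C → 428 + 273.15 = 701.15 K.
From η = 1 − T_C/T_H, T_C = T_H·(1 − η) = 701.15 × (1 − 0.563) = 306.4 K.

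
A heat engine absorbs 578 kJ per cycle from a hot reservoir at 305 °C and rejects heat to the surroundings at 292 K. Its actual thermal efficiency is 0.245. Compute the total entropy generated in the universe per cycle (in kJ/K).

ΔS_univ ≈ 0.4947 kJ/K

T_H = 305 °C → 305 + 273.15 = 578.15 K.
W = η·Q_H = 0.245 × 578 = 141.6 kJ, so Q_C = Q_H − W = 436.4 kJ.
Entropy balance on the reservoirs: −Q_H/T_H = -0.9997 kJ/K, +Q_C/T_C = 1.494 kJ/K.
ΔS_univ = −Q_H/T_H + Q_C/T_C = 0.4947 kJ/K (> 0, since η = 0.245 < η_Carnot = 0.495).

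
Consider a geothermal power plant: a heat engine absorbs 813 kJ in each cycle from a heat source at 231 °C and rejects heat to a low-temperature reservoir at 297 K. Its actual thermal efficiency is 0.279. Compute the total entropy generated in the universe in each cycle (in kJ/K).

T_H = 231 °C → 231 + 273.15 = 504.15 K.
W = η·Q_H = 0.279 × 813 = 226.8 kJ, so Q_C = Q_H − W = 586.2 kJ.
Reservoir entropy changes: ΔS_H = −Q_H/T_H = −813/504.15 = -1.613 kJ/K and ΔS_C = +Q_C/T_C = 586.2/297.00 = 1.974 kJ/K.
ΔS_univ = −Q_H/T_H + Q_C/T_C = 0.3610 kJ/K (> 0, since η = 0.279 < η_Carnot = 0.411).

ΔS_univ ≈ 0.3610 kJ/K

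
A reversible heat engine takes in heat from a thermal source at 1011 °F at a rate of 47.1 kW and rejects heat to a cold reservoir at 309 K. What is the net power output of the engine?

Ẇ ≈ 29.3 kW

T_H = 1011 °F → (1011 − 32) × 5/9 = 543.89 °C = 817.04 K.
η_rev = 1 − T_C/T_H = 1 − 309.00/817.04 = 0.6218.
W = η·Q_H = 0.6218 × 47.1 = 29.3 kW.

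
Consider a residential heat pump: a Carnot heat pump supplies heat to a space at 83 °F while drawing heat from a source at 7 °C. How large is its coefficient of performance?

COP_HP ≈ 14.1

T_H = 83 °F → (83 − 32) × 5/9 = 28.33 °C = 301.48 K.
T_C = 7 °C → 7 + 273.15 = 280.15 K.
COP_HP = T_H/(T_H − T_C) = 301.48/(301.48 − 280.15) = 14.1.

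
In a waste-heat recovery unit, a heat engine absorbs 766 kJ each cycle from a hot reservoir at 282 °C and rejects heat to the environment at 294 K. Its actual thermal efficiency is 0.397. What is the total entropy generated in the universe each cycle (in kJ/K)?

T_H = 282 °C → 282 + 273.15 = 555.15 K.
W = η·Q_H = 0.397 × 766 = 304.1 kJ, so Q_C = Q_H − W = 461.9 kJ.
The hot reservoir loses entropy Q_H/T_H = 766/555.15 = 1.380 kJ/K; the cold reservoir gains Q_C/T_C = 461.9/294.00 = 1.571 kJ/K.
ΔS_univ = −Q_H/T_H + Q_C/T_C = 0.191 kJ/K (> 0, since η = 0.397 < η_Carnot = 0.470).

ΔS_univ ≈ 0.191 kJ/K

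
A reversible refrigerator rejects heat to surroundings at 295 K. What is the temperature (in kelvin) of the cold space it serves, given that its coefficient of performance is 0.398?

T_C ≈ 84.0 K

COP_R = T_C/(T_H − T_C) ⇒ T_C = T_H·COP_R/(1 + COP_R) = 295.00 × 0.398/(1 + 0.398) = 84.0 K.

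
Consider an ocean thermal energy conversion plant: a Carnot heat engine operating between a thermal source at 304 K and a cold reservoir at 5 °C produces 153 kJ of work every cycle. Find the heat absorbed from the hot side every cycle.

Q_H ≈ 1800 kJ

T_C = 5 °C → 5 + 273.15 = 278.15 K.
Since the cycle is reversible, η = 1 − T_C/T_H = 1 − 278.15/304.00 = 0.0850.
Q_H = W/η = 153/0.0850 = 1800 kJ.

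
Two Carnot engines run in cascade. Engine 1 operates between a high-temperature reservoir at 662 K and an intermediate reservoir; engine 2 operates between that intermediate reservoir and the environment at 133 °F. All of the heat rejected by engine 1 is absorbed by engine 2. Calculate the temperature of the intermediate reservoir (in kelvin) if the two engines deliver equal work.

T_m ≈ 496 K

T_C = 133 °F → (133 − 32) × 5/9 = 56.11 °C = 329.26 K.
For reversible stages Q_m = Q_H·(T_m/T_H). Setting W₁ = Q_H(1 − T_m/T_H) equal to W₂ = Q_m(1 − T_C/T_m) = Q_H·(T_m − T_C)/T_H gives T_H − T_m = T_m − T_C, so T_m = (T_H + T_C)/2 = (662.00 + 329.26)/2 = 496 K.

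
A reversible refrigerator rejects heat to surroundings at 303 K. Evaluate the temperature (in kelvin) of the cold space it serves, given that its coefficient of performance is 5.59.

COP_R = T_C/(T_H − T_C) ⇒ T_C = T_H·COP_R/(1 + COP_R) = 303.00 × 5.59/(1 + 5.59) = 257 K.

T_C ≈ 257 K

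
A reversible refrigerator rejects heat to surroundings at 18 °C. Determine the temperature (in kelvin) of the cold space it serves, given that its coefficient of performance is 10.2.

T_C ≈ 265 K

T_H = 18 °C → 18 + 273.15 = 291.15 K.
COP_R = T_C/(T_H − T_C) ⇒ T_C = T_H·COP_R/(1 + COP_R) = 291.15 × 10.2/(1 + 10.2) = 265 K.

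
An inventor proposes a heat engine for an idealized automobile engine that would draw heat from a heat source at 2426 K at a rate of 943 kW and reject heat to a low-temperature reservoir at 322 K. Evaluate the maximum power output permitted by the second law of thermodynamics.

No engine can exceed the Carnot limit: η_max = 1 − T_C/T_H = 1 − 322.00/2426.00 = 0.8673.
W_max = η_max · Q_H = 0.8673 × 943 = 817.8 kW.

Ẇ_max ≈ 817.8 kW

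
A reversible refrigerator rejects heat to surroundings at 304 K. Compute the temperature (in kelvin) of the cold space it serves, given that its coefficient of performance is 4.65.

COP_R = T_C/(T_H − T_C) ⇒ T_C = T_H·COP_R/(1 + COP_R) = 304.00 × 4.65/(1 + 4.65) = 250.2 K.

T_C ≈ 250.2 K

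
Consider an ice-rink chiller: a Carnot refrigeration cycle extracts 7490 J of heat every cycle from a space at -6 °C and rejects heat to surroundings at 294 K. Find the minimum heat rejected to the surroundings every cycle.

T_C = -6 °C → -6 + 273.15 = 267.15 K.
For a reversible cycle Q_H/Q_C = T_H/T_C, so Q_H = Q_C·T_H/T_C = 7490 × 294.00/267.15 = 8243 J.

Q_H ≈ 8243 J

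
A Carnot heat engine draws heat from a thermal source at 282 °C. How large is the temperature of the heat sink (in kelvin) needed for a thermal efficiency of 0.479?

T_C ≈ 289 K

T_H = 282 °C → 282 + 273.15 = 555.15 K.
From η = 1 − T_C/T_H, T_C = T_H·(1 − η) = 555.15 × (1 − 0.479) = 289 K.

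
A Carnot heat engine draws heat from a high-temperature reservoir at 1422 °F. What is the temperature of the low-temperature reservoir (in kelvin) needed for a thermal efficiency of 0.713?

T_C ≈ 300.0 K

T_H = 1422 °F → (1422 − 32) × 5/9 = 772.22 °C = 1045.37 K.
From η = 1 − T_C/T_H, T_C = T_H·(1 − η) = 1045.37 × (1 − 0.713) = 300.0 K.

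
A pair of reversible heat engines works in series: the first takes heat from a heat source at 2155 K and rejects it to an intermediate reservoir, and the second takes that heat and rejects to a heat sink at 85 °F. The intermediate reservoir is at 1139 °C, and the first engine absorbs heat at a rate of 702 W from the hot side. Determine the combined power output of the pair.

Ẇ_total ≈ 603 W

T_C = 85 °F → (85 − 32) × 5/9 = 29.44 °C = 302.59 K.
Two reversible stages in series are equivalent to a single Carnot engine between T_H and T_C, so η_total = 1 − T_C/T_H = 1 − 302.59/2155.00 = 0.8596.
W_total = η_total · Q_H = 0.8596 × 702 = 603 W.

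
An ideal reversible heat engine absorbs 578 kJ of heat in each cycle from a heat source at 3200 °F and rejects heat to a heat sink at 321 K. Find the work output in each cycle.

T_H = 3200 °F → (3200 − 32) × 5/9 = 1760.00 °C = 2033.15 K.
The Carnot efficiency is η = 1 − T_C/T_H = 1 − 321.00/2033.15 = 0.8421.
W = η·Q_H = 0.8421 × 578 = 487 kJ.

W ≈ 487 kJ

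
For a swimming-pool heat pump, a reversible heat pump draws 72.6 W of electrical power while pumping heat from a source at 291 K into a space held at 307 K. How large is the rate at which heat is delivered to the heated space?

Q̇_H ≈ 1393 W

For a reversible heat pump, COP_HP = T_H/(T_H − T_C) = 307.00/16.00 = 19.1875.
Q_H = COP_HP · W = 19.1875 × 72.6 = 1393 W.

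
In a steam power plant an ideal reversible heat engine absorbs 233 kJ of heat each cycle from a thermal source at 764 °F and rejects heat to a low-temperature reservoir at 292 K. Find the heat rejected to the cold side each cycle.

Q_C ≈ 100.1 kJ

T_H = 764 °F → (764 − 32) × 5/9 = 406.67 °C = 679.82 K.
For a reversible engine, η = 1 − T_C/T_H = 1 − 292.00/679.82 = 0.5705.
For a reversible cycle Q_C/Q_H = T_C/T_H, so Q_C = 233 × 292.00/679.82 = 100.1 kJ.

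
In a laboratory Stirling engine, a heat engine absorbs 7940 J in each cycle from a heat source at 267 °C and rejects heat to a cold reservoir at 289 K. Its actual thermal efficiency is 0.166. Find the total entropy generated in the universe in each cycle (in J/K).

T_H = 267 °C → 267 + 273.15 = 540.15 K.
W = η·Q_H = 0.166 × 7940 = 1318 J, so Q_C = Q_H − W = 6622 J.
Reservoir entropy changes: ΔS_H = −Q_H/T_H = −7940/540.15 = -14.70 J/K and ΔS_C = +Q_C/T_C = 6622/289.00 = 22.91 J/K.
ΔS_univ = −Q_H/T_H + Q_C/T_C = 8.21 J/K (> 0, since η = 0.166 < η_Carnot = 0.465).

ΔS_univ ≈ 8.21 J/K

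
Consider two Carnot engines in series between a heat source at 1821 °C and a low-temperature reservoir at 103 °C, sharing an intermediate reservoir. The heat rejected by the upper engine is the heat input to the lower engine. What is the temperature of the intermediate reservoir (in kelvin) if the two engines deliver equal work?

T_m ≈ 1235 K

T_H = 1821 °C → 1821 + 273.15 = 2094.15 K.
T_C = 103 °C → 103 + 273.15 = 376.15 K.
For reversible stages Q_m = Q_H·(T_m/T_H). Setting W₁ = Q_H(1 − T_m/T_H) equal to W₂ = Q_m(1 − T_C/T_m) = Q_H·(T_m − T_C)/T_H gives T_H − T_m = T_m − T_C, so T_m = (T_H + T_C)/2 = (2094.15 + 376.15)/2 = 1235 K.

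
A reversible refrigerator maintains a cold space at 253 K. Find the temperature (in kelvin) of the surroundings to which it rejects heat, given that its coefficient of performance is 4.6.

T_H ≈ 308.0 K

COP_R = T_C/(T_H − T_C) ⇒ T_H = T_C·(1 + 1/COP_R) = 253.00 × (1 + 1/4.6) = 308.0 K.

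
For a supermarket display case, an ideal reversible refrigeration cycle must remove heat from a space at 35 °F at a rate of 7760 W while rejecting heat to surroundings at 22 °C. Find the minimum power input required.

T_H = 22 °C → 22 + 273.15 = 295.15 K.
T_C = 35 °F → (35 − 32) × 5/9 = 1.67 °C = 274.82 K.
Carnot COP: COP_R = T_C/(T_H − T_C) = 274.82/20.33 = 13.5156.
W = Q_C/COP_R = 7760/13.5156 = 574 W.

Ẇ_in ≈ 574 W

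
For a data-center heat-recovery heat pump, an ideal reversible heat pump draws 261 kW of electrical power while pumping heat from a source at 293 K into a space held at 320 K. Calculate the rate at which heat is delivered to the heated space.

For a reversible heat pump, COP_HP = T_H/(T_H − T_C) = 320.00/27.00 = 11.8519.
Q_H = COP_HP · W = 11.8519 × 261 = 3093 kW.

Q̇_H ≈ 3093 kW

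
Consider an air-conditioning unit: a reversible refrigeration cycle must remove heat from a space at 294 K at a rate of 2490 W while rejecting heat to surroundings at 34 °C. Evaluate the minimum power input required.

T_H = 34 °C → 34 + 273.15 = 307.15 K.
The reversible coefficient of performance is COP_R = T_C/(T_H − T_C) = 294.00/13.15 = 22.3574.
W = Q_C/COP_R = 2490/22.3574 = 111 W.

Ẇ_in ≈ 111 W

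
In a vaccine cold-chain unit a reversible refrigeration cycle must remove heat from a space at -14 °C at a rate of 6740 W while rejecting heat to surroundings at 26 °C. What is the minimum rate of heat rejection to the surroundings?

Q̇_H ≈ 7780 W

T_H = 26 °C → 26 + 273.15 = 299.15 K.
T_C = -14 °C → -14 + 273.15 = 259.15 K.
For a reversible cycle Q_H/Q_C = T_H/T_C, so Q_H = Q_C·T_H/T_C = 6740 × 299.15/259.15 = 7780 W.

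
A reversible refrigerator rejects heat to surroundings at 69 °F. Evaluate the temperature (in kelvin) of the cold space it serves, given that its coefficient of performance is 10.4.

T_C ≈ 268 K

T_H = 69 °F → (69 − 32) × 5/9 = 20.56 °C = 293.71 K.
COP_R = T_C/(T_H − T_C) ⇒ T_C = T_H·COP_R/(1 + COP_R) = 293.71 × 10.4/(1 + 10.4) = 268 K.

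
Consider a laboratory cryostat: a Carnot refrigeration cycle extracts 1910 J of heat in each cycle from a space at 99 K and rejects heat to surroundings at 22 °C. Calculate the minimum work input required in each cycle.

W_in ≈ 3784 J

T_H = 22 °C → 22 + 273.15 = 295.15 K.
The reversible coefficient of performance is COP_R = T_C/(T_H − T_C) = 99.00/196.15 = 0.5047.
W = Q_C/COP_R = 1910/0.5047 = 3784 J.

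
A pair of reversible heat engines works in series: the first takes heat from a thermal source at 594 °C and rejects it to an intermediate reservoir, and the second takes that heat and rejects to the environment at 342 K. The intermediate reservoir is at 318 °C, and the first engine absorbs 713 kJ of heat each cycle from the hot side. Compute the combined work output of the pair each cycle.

W_total ≈ 432 kJ

T_H = 594 °C → 594 + 273.15 = 867.15 K.
Two reversible stages in series are equivalent to a single Carnot engine between T_H and T_C, so η_total = 1 − T_C/T_H = 1 − 342.00/867.15 = 0.6056.
W_total = η_total · Q_H = 0.6056 × 713 = 432 kJ.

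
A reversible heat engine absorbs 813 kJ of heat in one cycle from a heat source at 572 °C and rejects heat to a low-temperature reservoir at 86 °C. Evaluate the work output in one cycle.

T_H = 572 °C → 572 + 273.15 = 845.15 K.
T_C = 86 °C → 86 + 273.15 = 359.15 K.
The Carnot efficiency is η = 1 − T_C/T_H = 1 − 359.15/845.15 = 0.5750.
W = η·Q_H = 0.5750 × 813 = 467.5 kJ.

W ≈ 467.5 kJ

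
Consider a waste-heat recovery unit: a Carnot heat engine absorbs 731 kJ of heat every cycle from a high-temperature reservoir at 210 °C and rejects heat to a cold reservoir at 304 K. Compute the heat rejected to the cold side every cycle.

T_H = 210 °C → 210 + 273.15 = 483.15 K.
The Carnot efficiency is η = 1 − T_C/T_H = 1 − 304.00/483.15 = 0.3708.
For a reversible cycle Q_C/Q_H = T_C/T_H, so Q_C = 731 × 304.00/483.15 = 460 kJ.

Q_C ≈ 460 kJ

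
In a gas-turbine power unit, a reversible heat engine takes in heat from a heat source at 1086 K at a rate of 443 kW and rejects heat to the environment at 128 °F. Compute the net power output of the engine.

Ẇ ≈ 310 kW

T_C = 128 °F → (128 − 32) × 5/9 = 53.33 °C = 326.48 K.
Carnot efficiency: η = 1 − T_C/T_H = 1 − 326.48/1086.00 = 0.6994.
W = η·Q_H = 0.6994 × 443 = 310 kW.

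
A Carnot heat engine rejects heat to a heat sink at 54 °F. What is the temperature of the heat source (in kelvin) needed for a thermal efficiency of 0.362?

T_H ≈ 447 K

T_C = 54 °F → (54 − 32) × 5/9 = 12.22 °C = 285.37 K.
From η = 1 − T_C/T_H, solving for T_H gives T_H = T_C/(1 − η) = 285.37/(1 − 0.362) = 447 K.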